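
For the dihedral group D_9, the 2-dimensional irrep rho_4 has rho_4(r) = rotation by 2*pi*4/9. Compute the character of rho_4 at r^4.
chi_{rho_4}(r^4) = 2*cos(2*pi*4*4/9) = 2*cos(4*pi/9)

Derivation: rho_4(r^4) is rotation by angle 2*pi*4*4/9, whose trace is 2*cos(2*pi*4*4/9) = 2*cos(4*pi/9).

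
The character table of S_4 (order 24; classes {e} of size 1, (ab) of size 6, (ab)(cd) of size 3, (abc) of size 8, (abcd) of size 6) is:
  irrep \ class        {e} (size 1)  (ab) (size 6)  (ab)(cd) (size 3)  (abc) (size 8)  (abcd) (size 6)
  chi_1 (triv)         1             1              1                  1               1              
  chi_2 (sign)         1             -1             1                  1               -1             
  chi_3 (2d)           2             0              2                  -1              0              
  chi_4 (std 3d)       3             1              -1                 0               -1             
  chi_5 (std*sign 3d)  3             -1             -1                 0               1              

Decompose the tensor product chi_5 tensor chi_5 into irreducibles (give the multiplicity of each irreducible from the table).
chi_5 tensor chi_5 = chi_1 + chi_3 + chi_4 + chi_5 (all other irreducibles have multiplicity 0).

Proof sketch: The character of a tensor product is the pointwise product (chi_5 * chi_5)(C) = chi_5(C) * chi_5(C):
  {e}: (3)*(3), (ab): (-1)*(-1), (ab)(cd): (-1)*(-1), (abc): (0)*(0), (abcd): (1)*(1)
so (chi_5 * chi_5) takes values
  {e} -> 9, (ab) -> 1, (ab)(cd) -> 1, (abc) -> 0, (abcd) -> 1.
Now take the inner product of this character with each irreducible chi from the table, <chi_5*chi_5, chi> = (1/24) sum_C |C| (chi_5*chi_5)(C) conj(chi(C)):
  <chi_5*chi_5, chi_1> = (1/24)[1*(9)*conj(1) + 6*(1)*conj(1) + 3*(1)*conj(1) + 8*(0)*conj(1) + 6*(1)*conj(1)]
      = (1/24)[(9) + (6) + (3) + (0) + (6)] = 24/24 = 1
  <chi_5*chi_5, chi_2> = (1/24)[1*(9)*conj(1) + 6*(1)*conj(-1) + 3*(1)*conj(1) + 8*(0)*conj(1) + 6*(1)*conj(-1)]
      = (1/24)[(9) + (-6) + (3) + (0) + (-6)] = 0/24 = 0
  <chi_5*chi_5, chi_3> = (1/24)[1*(9)*conj(2) + 6*(1)*conj(0) + 3*(1)*conj(2) + 8*(0)*conj(-1) + 6*(1)*conj(0)]
      = (1/24)[(18) + (0) + (6) + (0) + (0)] = 24/24 = 1
  <chi_5*chi_5, chi_4> = (1/24)[1*(9)*conj(3) + 6*(1)*conj(1) + 3*(1)*conj(-1) + 8*(0)*conj(0) + 6*(1)*conj(-1)]
      = (1/24)[(27) + (6) + (-3) + (0) + (-6)] = 24/24 = 1
  <chi_5*chi_5, chi_5> = (1/24)[1*(9)*conj(3) + 6*(1)*conj(-1) + 3*(1)*conj(-1) + 8*(0)*conj(0) + 6*(1)*conj(1)]
      = (1/24)[(27) + (-6) + (-3) + (0) + (6)] = 24/24 = 1
Hence the multiplicities are chi_1: 1, chi_3: 1, chi_4: 1, chi_5: 1. Dimension check: dim(chi_5)*dim(chi_5) = 3*3 = 9 and sum (mult * dim) = 1*1 + 1*2 + 1*3 + 1*3 = 9.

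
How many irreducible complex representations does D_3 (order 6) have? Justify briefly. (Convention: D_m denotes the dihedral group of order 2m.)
3

Details: The number of irreducible complex representations of a finite group equals its number of conjugacy classes. D_3 has 3 conjugacy classes ((n+3)/2 for n odd), so D_3 (order 6) has exactly 3 irreducible complex representations.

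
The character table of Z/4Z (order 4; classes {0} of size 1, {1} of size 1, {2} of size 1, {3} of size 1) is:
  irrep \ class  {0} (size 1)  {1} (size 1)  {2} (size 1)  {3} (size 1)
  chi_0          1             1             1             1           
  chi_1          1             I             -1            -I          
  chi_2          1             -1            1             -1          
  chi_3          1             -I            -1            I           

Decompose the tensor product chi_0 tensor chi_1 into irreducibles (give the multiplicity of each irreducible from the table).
chi_0 tensor chi_1 = chi_1 (all other irreducibles have multiplicity 0).

Explanation: The character of a tensor product is the pointwise product (chi_0 * chi_1)(C) = chi_0(C) * chi_1(C):
  {0}: (1)*(1), {1}: (1)*(I), {2}: (1)*(-1), {3}: (1)*(-I)
so (chi_0 * chi_1) takes values
  {0} -> 1, {1} -> I, {2} -> -1, {3} -> -I.
Now take the inner product of this character with each irreducible chi from the table, <chi_0*chi_1, chi> = (1/4) sum_C |C| (chi_0*chi_1)(C) conj(chi(C)):
  <chi_0*chi_1, chi_0> = (1/4)[1*(1)*conj(1) + 1*(I)*conj(1) + 1*(-1)*conj(1) + 1*(-I)*conj(1)]
      = (1/4)[(1) + (I) + (-1) + (-I)] = 0/4 = 0
  <chi_0*chi_1, chi_1> = (1/4)[1*(1)*conj(1) + 1*(I)*conj(I) + 1*(-1)*conj(-1) + 1*(-I)*conj(-I)]
      = (1/4)[(1) + (1) + (1) + (1)] = 4/4 = 1
  <chi_0*chi_1, chi_2> = (1/4)[1*(1)*conj(1) + 1*(I)*conj(-1) + 1*(-1)*conj(1) + 1*(-I)*conj(-1)]
      = (1/4)[(1) + (-I) + (-1) + (I)] = 0/4 = 0
  <chi_0*chi_1, chi_3> = (1/4)[1*(1)*conj(1) + 1*(I)*conj(-I) + 1*(-1)*conj(-1) + 1*(-I)*conj(I)]
      = (1/4)[(1) + (-1) + (1) + (-1)] = 0/4 = 0
(Exp terms are combined using exp(i*s)*conj(exp(i*t)) = exp(i*(s-t)), and sums of them are collapsed using the identity that for every m > 1 the m distinct m-th roots of unity sum to 0, e.g. 1 + exp(2*I*pi/3) + exp(-2*I*pi/3) = 0.)
Hence the multiplicities are chi_1: 1. Dimension check: dim(chi_0)*dim(chi_1) = 1*1 = 1 and sum (mult * dim) = 1*1 = 1.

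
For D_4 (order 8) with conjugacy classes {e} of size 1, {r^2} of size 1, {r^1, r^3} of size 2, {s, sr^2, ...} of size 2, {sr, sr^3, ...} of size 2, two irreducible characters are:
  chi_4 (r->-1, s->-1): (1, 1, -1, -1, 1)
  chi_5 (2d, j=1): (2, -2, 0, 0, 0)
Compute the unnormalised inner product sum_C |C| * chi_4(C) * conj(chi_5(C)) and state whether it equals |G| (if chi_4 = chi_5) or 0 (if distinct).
Sum = 0; so <chi_4, chi_5> = 0 (distinct irreducibles are orthogonal).

Working: Compute term by term over conjugacy classes (|C| * chi_4(C) * conj(chi_5(C))):
  1*(1)*conj(2) + 1*(1)*conj(-2) + 2*(-1)*conj(0) + 2*(-1)*conj(0) + 2*(1)*conj(0)
  = (2) + (-2) + (0) + (0) + (0)
  = 0.
Dividing by |G| = 8 gives 0/8 = 0, matching the row-orthogonality relation <chi_4, chi_5> = [chi_4 = chi_5].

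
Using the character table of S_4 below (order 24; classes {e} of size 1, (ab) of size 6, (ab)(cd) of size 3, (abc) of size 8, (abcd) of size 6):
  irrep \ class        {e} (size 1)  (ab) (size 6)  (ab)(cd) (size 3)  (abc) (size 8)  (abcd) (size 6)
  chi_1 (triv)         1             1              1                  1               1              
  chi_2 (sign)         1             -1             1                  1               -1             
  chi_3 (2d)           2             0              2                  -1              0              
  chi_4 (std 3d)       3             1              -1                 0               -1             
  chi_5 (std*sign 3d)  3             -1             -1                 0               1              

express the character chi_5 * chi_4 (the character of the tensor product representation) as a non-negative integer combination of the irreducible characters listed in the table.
chi_5 tensor chi_4 = chi_2 + chi_3 + chi_4 + chi_5 (all other irreducibles have multiplicity 0).

Details: The character of a tensor product is the pointwise product (chi_5 * chi_4)(C) = chi_5(C) * chi_4(C):
  {e}: (3)*(3), (ab): (-1)*(1), (ab)(cd): (-1)*(-1), (abc): (0)*(0), (abcd): (1)*(-1)
so (chi_5 * chi_4) takes values
  {e} -> 9, (ab) -> -1, (ab)(cd) -> 1, (abc) -> 0, (abcd) -> -1.
Now take the inner product of this character with each irreducible chi from the table, <chi_5*chi_4, chi> = (1/24) sum_C |C| (chi_5*chi_4)(C) conj(chi(C)):
  <chi_5*chi_4, chi_1> = (1/24)[1*(9)*conj(1) + 6*(-1)*conj(1) + 3*(1)*conj(1) + 8*(0)*conj(1) + 6*(-1)*conj(1)]
      = (1/24)[(9) + (-6) + (3) + (0) + (-6)] = 0/24 = 0
  <chi_5*chi_4, chi_2> = (1/24)[1*(9)*conj(1) + 6*(-1)*conj(-1) + 3*(1)*conj(1) + 8*(0)*conj(1) + 6*(-1)*conj(-1)]
      = (1/24)[(9) + (6) + (3) + (0) + (6)] = 24/24 = 1
  <chi_5*chi_4, chi_3> = (1/24)[1*(9)*conj(2) + 6*(-1)*conj(0) + 3*(1)*conj(2) + 8*(0)*conj(-1) + 6*(-1)*conj(0)]
      = (1/24)[(18) + (0) + (6) + (0) + (0)] = 24/24 = 1
  <chi_5*chi_4, chi_4> = (1/24)[1*(9)*conj(3) + 6*(-1)*conj(1) + 3*(1)*conj(-1) + 8*(0)*conj(0) + 6*(-1)*conj(-1)]
      = (1/24)[(27) + (-6) + (-3) + (0) + (6)] = 24/24 = 1
  <chi_5*chi_4, chi_5> = (1/24)[1*(9)*conj(3) + 6*(-1)*conj(-1) + 3*(1)*conj(-1) + 8*(0)*conj(0) + 6*(-1)*conj(1)]
      = (1/24)[(27) + (6) + (-3) + (0) + (-6)] = 24/24 = 1
Hence the multiplicities are chi_2: 1, chi_3: 1, chi_4: 1, chi_5: 1. Dimension check: dim(chi_5)*dim(chi_4) = 3*3 = 9 and sum (mult * dim) = 1*1 + 1*2 + 1*3 + 1*3 = 9.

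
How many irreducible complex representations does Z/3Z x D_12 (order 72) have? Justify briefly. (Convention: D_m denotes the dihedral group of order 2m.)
27

Argument: The number of irreducible complex representations of a finite group equals its number of conjugacy classes. For a direct product, #classes(G x H) = #classes(G) * #classes(H). Z/3Z has 3 classes (abelian), D_12 has 9 classes, so 3 * 9 = 27, so Z/3Z x D_12 (order 72) has exactly 27 irreducible complex representations.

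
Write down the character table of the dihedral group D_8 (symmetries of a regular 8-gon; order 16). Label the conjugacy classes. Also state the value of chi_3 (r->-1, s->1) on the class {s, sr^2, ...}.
Conjugacy classes: {e} of size 1, {r^4} of size 1, {r^1, r^7} of size 2, {r^2, r^6} of size 2, {r^3, r^5} of size 2, {s, sr^2, ...} of size 4, {sr, sr^3, ...} of size 4.
Character table:
  irrep \ class              {e} (size 1)  {r^4} (size 1)  {r^1, r^7} (size 2)  {r^2, r^6} (size 2)  {r^3, r^5} (size 2)  {s, sr^2, ...} (size 4)  {sr, sr^3, ...} (size 4)
  chi_1 (triv)               1             1               1                    1                    1                    1                        1                       
  chi_2 (sign: r->1, s->-1)  1             1               1                    1                    1                    -1                       -1                      
  chi_3 (r->-1, s->1)        1             1               -1                   1                    -1                   1                        -1                      
  chi_4 (r->-1, s->-1)       1             1               -1                   1                    -1                   -1                       1                       
  chi_5 (2d, j=1)            2             -2              sqrt(2)              0                    -sqrt(2)             0                        0                       
  chi_6 (2d, j=2)            2             2               0                    -2                   0                    0                        0                       
  chi_7 (2d, j=3)            2             -2              -sqrt(2)             0                    sqrt(2)              0                        0                       

Spot check: chi_3 (r->-1, s->1) on {s, sr^2, ...} = 1.

Reasoning: D_8 has order 2*8 = 16 with 7 conjugacy classes, hence 7 irreducibles. Sum of squared dims 1 + 1 + 1 + 1 + 4 + 4 + 4 = 16 = |G|. Linear characters come from the abelianisation; the 2-dimensional irreps have character r^k -> 2*cos(2*pi*j*k/8), reflections -> 0.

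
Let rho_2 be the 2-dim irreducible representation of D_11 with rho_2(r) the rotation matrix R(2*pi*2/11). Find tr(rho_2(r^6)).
chi_{rho_2}(r^6) = 2*cos(2*pi*2*6/11) = 2*cos(24*pi/11)

Details: rho_2(r^6) is rotation by angle 2*pi*2*6/11, whose trace is 2*cos(2*pi*2*6/11) = 2*cos(24*pi/11).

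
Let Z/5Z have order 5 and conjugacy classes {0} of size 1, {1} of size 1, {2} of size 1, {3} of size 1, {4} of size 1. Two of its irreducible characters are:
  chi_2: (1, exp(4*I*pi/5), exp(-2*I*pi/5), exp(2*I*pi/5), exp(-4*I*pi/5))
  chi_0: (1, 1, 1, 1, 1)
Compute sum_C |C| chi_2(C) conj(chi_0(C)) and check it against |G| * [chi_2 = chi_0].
Sum = 0; so <chi_2, chi_0> = 0 (distinct irreducibles are orthogonal).

Proof sketch: Compute term by term over conjugacy classes (|C| * chi_2(C) * conj(chi_0(C))):
  1*(1)*conj(1) + 1*(exp(4*I*pi/5))*conj(1) + 1*(exp(-2*I*pi/5))*conj(1) + 1*(exp(2*I*pi/5))*conj(1) + 1*(exp(-4*I*pi/5))*conj(1)
  = (1) + (exp(4*I*pi/5)) + (exp(-2*I*pi/5)) + (exp(2*I*pi/5)) + (exp(-4*I*pi/5))
  = 0.
(Exp terms are combined using exp(i*s)*conj(exp(i*t)) = exp(i*(s-t)), and sums of them are collapsed using the identity that for every m > 1 the m distinct m-th roots of unity sum to 0, e.g. 1 + exp(2*I*pi/3) + exp(-2*I*pi/3) = 0.)
Dividing by |G| = 5 gives 0/5 = 0, matching the row-orthogonality relation <chi_2, chi_0> = [chi_2 = chi_0].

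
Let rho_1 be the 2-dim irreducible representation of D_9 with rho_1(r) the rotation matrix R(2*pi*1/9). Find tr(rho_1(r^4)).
chi_{rho_1}(r^4) = 2*cos(2*pi*1*4/9) = -2*cos(pi/9)

Reasoning: rho_1(r^4) is rotation by angle 2*pi*1*4/9, whose trace is 2*cos(2*pi*1*4/9) = -2*cos(pi/9).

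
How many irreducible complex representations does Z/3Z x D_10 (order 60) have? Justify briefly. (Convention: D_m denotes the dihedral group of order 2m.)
24

Proof sketch: The number of irreducible complex representations of a finite group equals its number of conjugacy classes. For a direct product, #classes(G x H) = #classes(G) * #classes(H). Z/3Z has 3 classes (abelian), D_10 has 8 classes, so 3 * 8 = 24, so Z/3Z x D_10 (order 60) has exactly 24 irreducible complex representations.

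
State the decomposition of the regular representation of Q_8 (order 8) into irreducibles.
Each irreducible V_i of dimension d_i appears with multiplicity d_i, i.e. rho_reg = (direct sum over all irreducibles V_i) d_i V_i. The irreducible dimensions for Q_8 are 1, 1, 1, 1, 2: 4 irreducibles of dimension 1, each with multiplicity 1; 1 irreducible of dimension 2, with multiplicity 2. Total dimension 4*1*1 + 1*2*2 = 8 = |G|.

General theorem: in the regular representation of a finite group G, each irreducible appears with multiplicity equal to its dimension. Check: dim(rho_reg) = sum d_i^2 = 1 + 1 + 1 + 1 + 4 = 8 = |G|.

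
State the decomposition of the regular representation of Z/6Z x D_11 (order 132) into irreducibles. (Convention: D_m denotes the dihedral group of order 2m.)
Each irreducible V_i of dimension d_i appears with multiplicity d_i, i.e. rho_reg = (direct sum over all irreducibles V_i) d_i V_i. The irreducible dimensions for Z/6Z x D_11 are 1, 1, 1, 1, 1, 1, 1, 1, 1, 1, 1, 1, 2, 2, 2, 2, 2, 2, 2, 2, 2, 2, 2, 2, 2, 2, 2, 2, 2, 2, 2, 2, 2, 2, 2, 2, 2, 2, 2, 2, 2, 2: 12 irreducibles of dimension 1, each with multiplicity 1; 30 irreducibles of dimension 2, each with multiplicity 2. Total dimension 12*1*1 + 30*2*2 = 132 = |G|.

Reasoning: General theorem: in the regular representation of a finite group G, each irreducible appears with multiplicity equal to its dimension. Check: dim(rho_reg) = sum d_i^2 = 1 + 1 + 1 + 1 + 1 + 1 + 1 + 1 + 1 + 1 + 1 + 1 + 4 + 4 + 4 + 4 + 4 + 4 + 4 + 4 + 4 + 4 + 4 + 4 + 4 + 4 + 4 + 4 + 4 + 4 + 4 + 4 + 4 + 4 + 4 + 4 + 4 + 4 + 4 + 4 + 4 + 4 = 132 = |G|.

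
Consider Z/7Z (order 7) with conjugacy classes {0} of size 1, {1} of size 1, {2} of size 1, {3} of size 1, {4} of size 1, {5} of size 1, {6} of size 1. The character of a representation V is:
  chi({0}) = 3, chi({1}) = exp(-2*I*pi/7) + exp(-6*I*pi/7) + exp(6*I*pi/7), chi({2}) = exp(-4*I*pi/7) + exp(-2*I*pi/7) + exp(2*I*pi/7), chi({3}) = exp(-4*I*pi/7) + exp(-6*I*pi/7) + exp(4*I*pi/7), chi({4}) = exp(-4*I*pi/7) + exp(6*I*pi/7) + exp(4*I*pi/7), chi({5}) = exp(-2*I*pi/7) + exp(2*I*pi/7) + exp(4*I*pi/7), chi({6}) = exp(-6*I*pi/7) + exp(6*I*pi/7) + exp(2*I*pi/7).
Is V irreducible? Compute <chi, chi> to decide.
Not irreducible (reducible): <chi, chi> = 3 > 1.

Proof sketch: <chi, chi> = (1/|G|) sum_C |C| * |chi(C)|^2 = (1/7)[1*|3|^2 + 1*|exp(-2*I*pi/7) + exp(-6*I*pi/7) + exp(6*I*pi/7)|^2 + 1*|exp(-4*I*pi/7) + exp(-2*I*pi/7) + exp(2*I*pi/7)|^2 + 1*|exp(-4*I*pi/7) + exp(-6*I*pi/7) + exp(4*I*pi/7)|^2 + 1*|exp(-4*I*pi/7) + exp(6*I*pi/7) + exp(4*I*pi/7)|^2 + 1*|exp(-2*I*pi/7) + exp(2*I*pi/7) + exp(4*I*pi/7)|^2 + 1*|exp(-6*I*pi/7) + exp(6*I*pi/7) + exp(2*I*pi/7)|^2]
  = (1/7)[(9) + (2) + (2) + (2) + (2) + (2) + (2)] = 21/7 = 3.
(Exp terms are combined using exp(i*s)*conj(exp(i*t)) = exp(i*(s-t)), and sums of them are collapsed using the identity that for every m > 1 the m distinct m-th roots of unity sum to 0, e.g. 1 + exp(2*I*pi/3) + exp(-2*I*pi/3) = 0.)
A character is irreducible iff <chi, chi> = 1, so this representation is reducible.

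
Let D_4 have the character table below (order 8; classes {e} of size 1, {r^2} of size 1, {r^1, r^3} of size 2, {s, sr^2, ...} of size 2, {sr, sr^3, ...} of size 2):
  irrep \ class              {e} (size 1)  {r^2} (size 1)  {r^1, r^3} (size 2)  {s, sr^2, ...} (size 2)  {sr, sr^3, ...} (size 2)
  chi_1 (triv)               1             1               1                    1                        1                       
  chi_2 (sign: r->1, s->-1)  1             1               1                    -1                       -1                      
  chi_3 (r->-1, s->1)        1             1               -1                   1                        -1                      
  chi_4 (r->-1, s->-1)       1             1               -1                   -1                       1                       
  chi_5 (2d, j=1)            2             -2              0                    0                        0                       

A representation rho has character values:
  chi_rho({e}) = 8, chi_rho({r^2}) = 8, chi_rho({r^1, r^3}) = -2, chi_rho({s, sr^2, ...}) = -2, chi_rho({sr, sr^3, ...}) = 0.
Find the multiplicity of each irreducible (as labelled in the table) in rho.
Multiplicities: chi_1: 1, chi_2: 2, chi_3: 2, chi_4: 3, chi_5: 0.

Argument: Use <chi_rho, chi> = (1/|G|) sum_C |C| * chi_rho(C) * conj(chi(C)) with |G| = 8 for each irreducible chi in the table:
  <chi_rho, chi_1> = (1/8)[1*(8)*conj(1) + 1*(8)*conj(1) + 2*(-2)*conj(1) + 2*(-2)*conj(1) + 2*(0)*conj(1)]
      = (1/8)[(8) + (8) + (-4) + (-4) + (0)] = 8/8 = 1
  <chi_rho, chi_2> = (1/8)[1*(8)*conj(1) + 1*(8)*conj(1) + 2*(-2)*conj(1) + 2*(-2)*conj(-1) + 2*(0)*conj(-1)]
      = (1/8)[(8) + (8) + (-4) + (4) + (0)] = 16/8 = 2
  <chi_rho, chi_3> = (1/8)[1*(8)*conj(1) + 1*(8)*conj(1) + 2*(-2)*conj(-1) + 2*(-2)*conj(1) + 2*(0)*conj(-1)]
      = (1/8)[(8) + (8) + (4) + (-4) + (0)] = 16/8 = 2
  <chi_rho, chi_4> = (1/8)[1*(8)*conj(1) + 1*(8)*conj(1) + 2*(-2)*conj(-1) + 2*(-2)*conj(-1) + 2*(0)*conj(1)]
      = (1/8)[(8) + (8) + (4) + (4) + (0)] = 24/8 = 3
  <chi_rho, chi_5> = (1/8)[1*(8)*conj(2) + 1*(8)*conj(-2) + 2*(-2)*conj(0) + 2*(-2)*conj(0) + 2*(0)*conj(0)]
      = (1/8)[(16) + (-16) + (0) + (0) + (0)] = 0/8 = 0
Dimension check: dim(rho) = sum (mult * dim) = 1*1 + 2*1 + 2*1 + 3*1 + 0*2 = 8 = chi_rho(e) = 8.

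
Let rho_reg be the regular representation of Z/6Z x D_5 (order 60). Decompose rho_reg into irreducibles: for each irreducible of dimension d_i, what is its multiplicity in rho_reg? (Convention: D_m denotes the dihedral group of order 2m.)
Each irreducible V_i of dimension d_i appears with multiplicity d_i, i.e. rho_reg = (direct sum over all irreducibles V_i) d_i V_i. The irreducible dimensions for Z/6Z x D_5 are 1, 1, 1, 1, 1, 1, 1, 1, 1, 1, 1, 1, 2, 2, 2, 2, 2, 2, 2, 2, 2, 2, 2, 2: 12 irreducibles of dimension 1, each with multiplicity 1; 12 irreducibles of dimension 2, each with multiplicity 2. Total dimension 12*1*1 + 12*2*2 = 60 = |G|.

Proof sketch: General theorem: in the regular representation of a finite group G, each irreducible appears with multiplicity equal to its dimension. Check: dim(rho_reg) = sum d_i^2 = 1 + 1 + 1 + 1 + 1 + 1 + 1 + 1 + 1 + 1 + 1 + 1 + 4 + 4 + 4 + 4 + 4 + 4 + 4 + 4 + 4 + 4 + 4 + 4 = 60 = |G|.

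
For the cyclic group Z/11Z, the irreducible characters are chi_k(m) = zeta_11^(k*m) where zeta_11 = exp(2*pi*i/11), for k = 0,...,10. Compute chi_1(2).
chi_1(2) = zeta_11^2 = exp(4*I*pi/11)

Details: chi_1(2) = zeta_11^(1*2) = zeta_11^2. Since zeta_11^11 = 1, this equals zeta_11^2 = exp(2*pi*i*2/11) = exp(4*I*pi/11).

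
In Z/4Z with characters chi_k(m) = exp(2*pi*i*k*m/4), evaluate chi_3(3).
chi_3(3) = zeta_4^9 = I

chi_3(3) = zeta_4^(3*3) = zeta_4^9. Since zeta_4^4 = 1, this equals zeta_4^1 = exp(2*pi*i*1/4) = I.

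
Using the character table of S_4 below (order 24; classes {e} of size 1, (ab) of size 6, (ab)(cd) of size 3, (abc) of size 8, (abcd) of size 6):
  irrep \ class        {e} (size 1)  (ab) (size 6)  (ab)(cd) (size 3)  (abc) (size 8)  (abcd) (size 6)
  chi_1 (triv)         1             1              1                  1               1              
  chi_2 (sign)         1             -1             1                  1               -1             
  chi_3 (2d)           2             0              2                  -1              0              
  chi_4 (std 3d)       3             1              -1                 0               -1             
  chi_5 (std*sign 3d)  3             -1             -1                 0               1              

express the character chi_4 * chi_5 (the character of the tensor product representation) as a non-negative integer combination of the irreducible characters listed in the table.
chi_4 tensor chi_5 = chi_2 + chi_3 + chi_4 + chi_5 (all other irreducibles have multiplicity 0).

Justification: The character of a tensor product is the pointwise product (chi_4 * chi_5)(C) = chi_4(C) * chi_5(C):
  {e}: (3)*(3), (ab): (1)*(-1), (ab)(cd): (-1)*(-1), (abc): (0)*(0), (abcd): (-1)*(1)
so (chi_4 * chi_5) takes values
  {e} -> 9, (ab) -> -1, (ab)(cd) -> 1, (abc) -> 0, (abcd) -> -1.
Now take the inner product of this character with each irreducible chi from the table, <chi_4*chi_5, chi> = (1/24) sum_C |C| (chi_4*chi_5)(C) conj(chi(C)):
  <chi_4*chi_5, chi_1> = (1/24)[1*(9)*conj(1) + 6*(-1)*conj(1) + 3*(1)*conj(1) + 8*(0)*conj(1) + 6*(-1)*conj(1)]
      = (1/24)[(9) + (-6) + (3) + (0) + (-6)] = 0/24 = 0
  <chi_4*chi_5, chi_2> = (1/24)[1*(9)*conj(1) + 6*(-1)*conj(-1) + 3*(1)*conj(1) + 8*(0)*conj(1) + 6*(-1)*conj(-1)]
      = (1/24)[(9) + (6) + (3) + (0) + (6)] = 24/24 = 1
  <chi_4*chi_5, chi_3> = (1/24)[1*(9)*conj(2) + 6*(-1)*conj(0) + 3*(1)*conj(2) + 8*(0)*conj(-1) + 6*(-1)*conj(0)]
      = (1/24)[(18) + (0) + (6) + (0) + (0)] = 24/24 = 1
  <chi_4*chi_5, chi_4> = (1/24)[1*(9)*conj(3) + 6*(-1)*conj(1) + 3*(1)*conj(-1) + 8*(0)*conj(0) + 6*(-1)*conj(-1)]
      = (1/24)[(27) + (-6) + (-3) + (0) + (6)] = 24/24 = 1
  <chi_4*chi_5, chi_5> = (1/24)[1*(9)*conj(3) + 6*(-1)*conj(-1) + 3*(1)*conj(-1) + 8*(0)*conj(0) + 6*(-1)*conj(1)]
      = (1/24)[(27) + (6) + (-3) + (0) + (-6)] = 24/24 = 1
Hence the multiplicities are chi_2: 1, chi_3: 1, chi_4: 1, chi_5: 1. Dimension check: dim(chi_4)*dim(chi_5) = 3*3 = 9 and sum (mult * dim) = 1*1 + 1*2 + 1*3 + 1*3 = 9.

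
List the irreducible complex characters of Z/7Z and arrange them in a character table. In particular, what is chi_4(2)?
Character table of Z/7Z (irreps indexed chi_0,...,chi_6 with chi_k(m) = zeta_7^(k*m), zeta_7 = exp(2*pi*i/7)):
  irrep \ class  {0} (size 1)  {1} (size 1)    {2} (size 1)    {3} (size 1)    {4} (size 1)    {5} (size 1)    {6} (size 1)  
  chi_0          1             1               1               1               1               1               1             
  chi_1          1             exp(2*I*pi/7)   exp(4*I*pi/7)   exp(6*I*pi/7)   exp(-6*I*pi/7)  exp(-4*I*pi/7)  exp(-2*I*pi/7)
  chi_2          1             exp(4*I*pi/7)   exp(-6*I*pi/7)  exp(-2*I*pi/7)  exp(2*I*pi/7)   exp(6*I*pi/7)   exp(-4*I*pi/7)
  chi_3          1             exp(6*I*pi/7)   exp(-2*I*pi/7)  exp(4*I*pi/7)   exp(-4*I*pi/7)  exp(2*I*pi/7)   exp(-6*I*pi/7)
  chi_4          1             exp(-6*I*pi/7)  exp(2*I*pi/7)   exp(-4*I*pi/7)  exp(4*I*pi/7)   exp(-2*I*pi/7)  exp(6*I*pi/7) 
  chi_5          1             exp(-4*I*pi/7)  exp(6*I*pi/7)   exp(2*I*pi/7)   exp(-2*I*pi/7)  exp(-6*I*pi/7)  exp(4*I*pi/7) 
  chi_6          1             exp(-2*I*pi/7)  exp(-4*I*pi/7)  exp(-6*I*pi/7)  exp(6*I*pi/7)   exp(4*I*pi/7)   exp(2*I*pi/7) 

Spot check: chi_4(2) = zeta_7^(4*2) = zeta_7^8 = exp(2*I*pi/7).

Why: Z/7Z is abelian, so all 7 irreducible complex representations are 1-dimensional. They are given by chi_k(m) = zeta_7^(k*m) for k = 0,...,6. Row orthogonality: sum_m chi_k(m) conj(chi_l(m)) = 7 * [k = l].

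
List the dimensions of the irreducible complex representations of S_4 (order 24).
Dimensions: 1, 1, 2, 3, 3

Argument: There are 5 irreducibles (= number of conjugacy classes). Their dimensions d_i satisfy sum d_i^2 = |G| = 24: 1 + 1 + 4 + 9 + 9 = 24.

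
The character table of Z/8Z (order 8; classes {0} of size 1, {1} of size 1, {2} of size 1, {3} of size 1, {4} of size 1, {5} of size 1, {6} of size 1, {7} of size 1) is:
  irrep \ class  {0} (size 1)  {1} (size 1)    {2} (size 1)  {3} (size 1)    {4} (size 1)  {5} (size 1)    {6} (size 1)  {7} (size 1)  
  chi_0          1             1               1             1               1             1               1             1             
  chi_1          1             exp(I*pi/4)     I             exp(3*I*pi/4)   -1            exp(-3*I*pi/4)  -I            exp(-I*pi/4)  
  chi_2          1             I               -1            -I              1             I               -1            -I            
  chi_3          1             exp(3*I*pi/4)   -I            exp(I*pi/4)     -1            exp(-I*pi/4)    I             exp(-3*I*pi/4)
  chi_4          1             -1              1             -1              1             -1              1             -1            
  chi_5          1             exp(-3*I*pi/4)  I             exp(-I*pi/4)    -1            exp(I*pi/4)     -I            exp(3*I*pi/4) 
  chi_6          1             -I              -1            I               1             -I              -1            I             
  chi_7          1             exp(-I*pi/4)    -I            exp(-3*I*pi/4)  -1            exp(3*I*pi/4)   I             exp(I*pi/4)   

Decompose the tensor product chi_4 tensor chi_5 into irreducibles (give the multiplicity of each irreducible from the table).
chi_4 tensor chi_5 = chi_1 (all other irreducibles have multiplicity 0).

Solution. The character of a tensor product is the pointwise product (chi_4 * chi_5)(C) = chi_4(C) * chi_5(C):
  {0}: (1)*(1), {1}: (-1)*(exp(-3*I*pi/4)), {2}: (1)*(I), {3}: (-1)*(exp(-I*pi/4)), {4}: (1)*(-1), {5}: (-1)*(exp(I*pi/4)), {6}: (1)*(-I), {7}: (-1)*(exp(3*I*pi/4))
so (chi_4 * chi_5) takes values
  {0} -> 1, {1} -> -exp(-3*I*pi/4), {2} -> I, {3} -> -exp(-I*pi/4), {4} -> -1, {5} -> -exp(I*pi/4), {6} -> -I, {7} -> -exp(3*I*pi/4).
Now take the inner product of this character with each irreducible chi from the table, <chi_4*chi_5, chi> = (1/8) sum_C |C| (chi_4*chi_5)(C) conj(chi(C)):
  <chi_4*chi_5, chi_0> = (1/8)[1*(1)*conj(1) + 1*(-exp(-3*I*pi/4))*conj(1) + 1*(I)*conj(1) + 1*(-exp(-I*pi/4))*conj(1) + 1*(-1)*conj(1) + 1*(-exp(I*pi/4))*conj(1) + 1*(-I)*conj(1) + 1*(-exp(3*I*pi/4))*conj(1)]
      = (1/8)[(1) + (-exp(-3*I*pi/4)) + (I) + (-exp(-I*pi/4)) + (-1) + (-exp(I*pi/4)) + (-I) + (-exp(3*I*pi/4))] = 0/8 = 0
  <chi_4*chi_5, chi_1> = (1/8)[1*(1)*conj(1) + 1*(-exp(-3*I*pi/4))*conj(exp(I*pi/4)) + 1*(I)*conj(I) + 1*(-exp(-I*pi/4))*conj(exp(3*I*pi/4)) + 1*(-1)*conj(-1) + 1*(-exp(I*pi/4))*conj(exp(-3*I*pi/4)) + 1*(-I)*conj(-I) + 1*(-exp(3*I*pi/4))*conj(exp(-I*pi/4))]
      = (1/8)[(1) + (1) + (1) + (1) + (1) + (1) + (1) + (1)] = 8/8 = 1
  <chi_4*chi_5, chi_2> = (1/8)[1*(1)*conj(1) + 1*(-exp(-3*I*pi/4))*conj(I) + 1*(I)*conj(-1) + 1*(-exp(-I*pi/4))*conj(-I) + 1*(-1)*conj(1) + 1*(-exp(I*pi/4))*conj(I) + 1*(-I)*conj(-1) + 1*(-exp(3*I*pi/4))*conj(-I)]
      = (1/8)[(1) + (exp(-I*pi/4)) + (-I) + (-exp(I*pi/4)) + (-1) + (exp(3*I*pi/4)) + (I) + (-exp(-3*I*pi/4))] = 0/8 = 0
  <chi_4*chi_5, chi_3> = (1/8)[1*(1)*conj(1) + 1*(-exp(-3*I*pi/4))*conj(exp(3*I*pi/4)) + 1*(I)*conj(-I) + 1*(-exp(-I*pi/4))*conj(exp(I*pi/4)) + 1*(-1)*conj(-1) + 1*(-exp(I*pi/4))*conj(exp(-I*pi/4)) + 1*(-I)*conj(I) + 1*(-exp(3*I*pi/4))*conj(exp(-3*I*pi/4))]
      = (1/8)[(1) + (-I) + (-1) + (I) + (1) + (-I) + (-1) + (I)] = 0/8 = 0
  <chi_4*chi_5, chi_4> = (1/8)[1*(1)*conj(1) + 1*(-exp(-3*I*pi/4))*conj(-1) + 1*(I)*conj(1) + 1*(-exp(-I*pi/4))*conj(-1) + 1*(-1)*conj(1) + 1*(-exp(I*pi/4))*conj(-1) + 1*(-I)*conj(1) + 1*(-exp(3*I*pi/4))*conj(-1)]
      = (1/8)[(1) + (exp(-3*I*pi/4)) + (I) + (exp(-I*pi/4)) + (-1) + (exp(I*pi/4)) + (-I) + (exp(3*I*pi/4))] = 0/8 = 0
  <chi_4*chi_5, chi_5> = (1/8)[1*(1)*conj(1) + 1*(-exp(-3*I*pi/4))*conj(exp(-3*I*pi/4)) + 1*(I)*conj(I) + 1*(-exp(-I*pi/4))*conj(exp(-I*pi/4)) + 1*(-1)*conj(-1) + 1*(-exp(I*pi/4))*conj(exp(I*pi/4)) + 1*(-I)*conj(-I) + 1*(-exp(3*I*pi/4))*conj(exp(3*I*pi/4))]
      = (1/8)[(1) + (-1) + (1) + (-1) + (1) + (-1) + (1) + (-1)] = 0/8 = 0
  <chi_4*chi_5, chi_6> = (1/8)[1*(1)*conj(1) + 1*(-exp(-3*I*pi/4))*conj(-I) + 1*(I)*conj(-1) + 1*(-exp(-I*pi/4))*conj(I) + 1*(-1)*conj(1) + 1*(-exp(I*pi/4))*conj(-I) + 1*(-I)*conj(-1) + 1*(-exp(3*I*pi/4))*conj(I)]
      = (1/8)[(1) + (-exp(-I*pi/4)) + (-I) + (exp(I*pi/4)) + (-1) + (-exp(3*I*pi/4)) + (I) + (exp(-3*I*pi/4))] = 0/8 = 0
  <chi_4*chi_5, chi_7> = (1/8)[1*(1)*conj(1) + 1*(-exp(-3*I*pi/4))*conj(exp(-I*pi/4)) + 1*(I)*conj(-I) + 1*(-exp(-I*pi/4))*conj(exp(-3*I*pi/4)) + 1*(-1)*conj(-1) + 1*(-exp(I*pi/4))*conj(exp(3*I*pi/4)) + 1*(-I)*conj(I) + 1*(-exp(3*I*pi/4))*conj(exp(I*pi/4))]
      = (1/8)[(1) + (I) + (-1) + (-I) + (1) + (I) + (-1) + (-I)] = 0/8 = 0
(Exp terms are combined using exp(i*s)*conj(exp(i*t)) = exp(i*(s-t)), and sums of them are collapsed using the identity that for every m > 1 the m distinct m-th roots of unity sum to 0, e.g. 1 + exp(2*I*pi/3) + exp(-2*I*pi/3) = 0.)
Hence the multiplicities are chi_1: 1. Dimension check: dim(chi_4)*dim(chi_5) = 1*1 = 1 and sum (mult * dim) = 1*1 = 1.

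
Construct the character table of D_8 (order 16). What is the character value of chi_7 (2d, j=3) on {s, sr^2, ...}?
Conjugacy classes: {e} of size 1, {r^4} of size 1, {r^1, r^7} of size 2, {r^2, r^6} of size 2, {r^3, r^5} of size 2, {s, sr^2, ...} of size 4, {sr, sr^3, ...} of size 4.
Character table:
  irrep \ class              {e} (size 1)  {r^4} (size 1)  {r^1, r^7} (size 2)  {r^2, r^6} (size 2)  {r^3, r^5} (size 2)  {s, sr^2, ...} (size 4)  {sr, sr^3, ...} (size 4)
  chi_1 (triv)               1             1               1                    1                    1                    1                        1                       
  chi_2 (sign: r->1, s->-1)  1             1               1                    1                    1                    -1                       -1                      
  chi_3 (r->-1, s->1)        1             1               -1                   1                    -1                   1                        -1                      
  chi_4 (r->-1, s->-1)       1             1               -1                   1                    -1                   -1                       1                       
  chi_5 (2d, j=1)            2             -2              sqrt(2)              0                    -sqrt(2)             0                        0                       
  chi_6 (2d, j=2)            2             2               0                    -2                   0                    0                        0                       
  chi_7 (2d, j=3)            2             -2              -sqrt(2)             0                    sqrt(2)              0                        0                       

Spot check: chi_7 (2d, j=3) on {s, sr^2, ...} = 0.

Justification: D_8 has order 2*8 = 16 with 7 conjugacy classes, hence 7 irreducibles. Sum of squared dims 1 + 1 + 1 + 1 + 4 + 4 + 4 = 16 = |G|. Linear characters come from the abelianisation; the 2-dimensional irreps have character r^k -> 2*cos(2*pi*j*k/8), reflections -> 0.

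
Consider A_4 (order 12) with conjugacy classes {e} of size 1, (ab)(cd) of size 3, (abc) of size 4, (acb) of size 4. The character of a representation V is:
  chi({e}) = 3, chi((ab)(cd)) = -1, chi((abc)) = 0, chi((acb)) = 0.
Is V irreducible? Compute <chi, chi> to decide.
Irreducible: <chi, chi> = 1.

Justification: <chi, chi> = (1/|G|) sum_C |C| * |chi(C)|^2 = (1/12)[1*|3|^2 + 3*|-1|^2 + 4*|0|^2 + 4*|0|^2]
  = (1/12)[(9) + (3) + (0) + (0)] = 12/12 = 1.
(Exp terms are combined using exp(i*s)*conj(exp(i*t)) = exp(i*(s-t)), and sums of them are collapsed using the identity that for every m > 1 the m distinct m-th roots of unity sum to 0, e.g. 1 + exp(2*I*pi/3) + exp(-2*I*pi/3) = 0.)
A character is irreducible iff <chi, chi> = 1, so this representation is irreducible.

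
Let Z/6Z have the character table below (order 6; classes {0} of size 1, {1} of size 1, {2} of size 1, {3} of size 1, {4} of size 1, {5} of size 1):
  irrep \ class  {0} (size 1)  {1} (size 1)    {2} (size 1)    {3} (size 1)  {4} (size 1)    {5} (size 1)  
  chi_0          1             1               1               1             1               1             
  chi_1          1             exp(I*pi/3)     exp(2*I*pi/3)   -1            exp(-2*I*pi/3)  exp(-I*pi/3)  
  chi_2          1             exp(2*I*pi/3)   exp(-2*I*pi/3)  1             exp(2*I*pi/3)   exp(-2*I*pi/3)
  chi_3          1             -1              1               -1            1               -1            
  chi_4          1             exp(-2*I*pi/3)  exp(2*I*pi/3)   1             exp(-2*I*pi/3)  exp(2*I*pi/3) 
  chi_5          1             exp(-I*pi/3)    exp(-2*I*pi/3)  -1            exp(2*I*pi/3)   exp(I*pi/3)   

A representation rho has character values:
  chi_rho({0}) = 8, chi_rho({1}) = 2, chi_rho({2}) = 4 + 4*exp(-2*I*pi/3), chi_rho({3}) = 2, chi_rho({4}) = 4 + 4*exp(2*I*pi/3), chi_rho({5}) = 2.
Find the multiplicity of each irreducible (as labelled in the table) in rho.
Multiplicities: chi_0: 3, chi_1: 0, chi_2: 2, chi_3: 1, chi_4: 0, chi_5: 2.

Explanation: Use <chi_rho, chi> = (1/|G|) sum_C |C| * chi_rho(C) * conj(chi(C)) with |G| = 6 for each irreducible chi in the table:
  <chi_rho, chi_0> = (1/6)[1*(8)*conj(1) + 1*(2)*conj(1) + 1*(4 + 4*exp(-2*I*pi/3))*conj(1) + 1*(2)*conj(1) + 1*(4 + 4*exp(2*I*pi/3))*conj(1) + 1*(2)*conj(1)]
      = (1/6)[(8) + (2) + (4 + 4*exp(-2*I*pi/3)) + (2) + (4 + 4*exp(2*I*pi/3)) + (2)] = 18/6 = 3
  <chi_rho, chi_1> = (1/6)[1*(8)*conj(1) + 1*(2)*conj(exp(I*pi/3)) + 1*(4 + 4*exp(-2*I*pi/3))*conj(exp(2*I*pi/3)) + 1*(2)*conj(-1) + 1*(4 + 4*exp(2*I*pi/3))*conj(exp(-2*I*pi/3)) + 1*(2)*conj(exp(-I*pi/3))]
      = (1/6)[(8) + (2*exp(-2*I*pi/3) + 2*exp(-I*pi/3) + 2*exp(I*pi/3)) + (-4) + (-2) + (-4) + (2*exp(-I*pi/3) + 2*exp(2*I*pi/3) + 2*exp(I*pi/3))] = 0/6 = 0
  <chi_rho, chi_2> = (1/6)[1*(8)*conj(1) + 1*(2)*conj(exp(2*I*pi/3)) + 1*(4 + 4*exp(-2*I*pi/3))*conj(exp(-2*I*pi/3)) + 1*(2)*conj(1) + 1*(4 + 4*exp(2*I*pi/3))*conj(exp(2*I*pi/3)) + 1*(2)*conj(exp(-2*I*pi/3))]
      = (1/6)[(8) + (2*exp(-2*I*pi/3)) + (4 + 4*exp(2*I*pi/3)) + (2) + (4 + 4*exp(-2*I*pi/3)) + (2*exp(2*I*pi/3))] = 12/6 = 2
  <chi_rho, chi_3> = (1/6)[1*(8)*conj(1) + 1*(2)*conj(-1) + 1*(4 + 4*exp(-2*I*pi/3))*conj(1) + 1*(2)*conj(-1) + 1*(4 + 4*exp(2*I*pi/3))*conj(1) + 1*(2)*conj(-1)]
      = (1/6)[(8) + (-2) + (4 + 4*exp(-2*I*pi/3)) + (-2) + (4 + 4*exp(2*I*pi/3)) + (-2)] = 6/6 = 1
  <chi_rho, chi_4> = (1/6)[1*(8)*conj(1) + 1*(2)*conj(exp(-2*I*pi/3)) + 1*(4 + 4*exp(-2*I*pi/3))*conj(exp(2*I*pi/3)) + 1*(2)*conj(1) + 1*(4 + 4*exp(2*I*pi/3))*conj(exp(-2*I*pi/3)) + 1*(2)*conj(exp(2*I*pi/3))]
      = (1/6)[(8) + (2*exp(-2*I*pi/3) + 2*exp(2*I*pi/3) + 2*exp(I*pi/3)) + (-4) + (2) + (-4) + (2*exp(-2*I*pi/3) + 2*exp(-I*pi/3) + 2*exp(2*I*pi/3))] = 0/6 = 0
  <chi_rho, chi_5> = (1/6)[1*(8)*conj(1) + 1*(2)*conj(exp(-I*pi/3)) + 1*(4 + 4*exp(-2*I*pi/3))*conj(exp(-2*I*pi/3)) + 1*(2)*conj(-1) + 1*(4 + 4*exp(2*I*pi/3))*conj(exp(2*I*pi/3)) + 1*(2)*conj(exp(I*pi/3))]
      = (1/6)[(8) + (2*exp(I*pi/3)) + (4 + 4*exp(2*I*pi/3)) + (-2) + (4 + 4*exp(-2*I*pi/3)) + (2*exp(-I*pi/3))] = 12/6 = 2
(Exp terms are combined using exp(i*s)*conj(exp(i*t)) = exp(i*(s-t)), and sums of them are collapsed using the identity that for every m > 1 the m distinct m-th roots of unity sum to 0, e.g. 1 + exp(2*I*pi/3) + exp(-2*I*pi/3) = 0.)
Dimension check: dim(rho) = sum (mult * dim) = 3*1 + 0*1 + 2*1 + 1*1 + 0*1 + 2*1 = 8 = chi_rho(e) = 8.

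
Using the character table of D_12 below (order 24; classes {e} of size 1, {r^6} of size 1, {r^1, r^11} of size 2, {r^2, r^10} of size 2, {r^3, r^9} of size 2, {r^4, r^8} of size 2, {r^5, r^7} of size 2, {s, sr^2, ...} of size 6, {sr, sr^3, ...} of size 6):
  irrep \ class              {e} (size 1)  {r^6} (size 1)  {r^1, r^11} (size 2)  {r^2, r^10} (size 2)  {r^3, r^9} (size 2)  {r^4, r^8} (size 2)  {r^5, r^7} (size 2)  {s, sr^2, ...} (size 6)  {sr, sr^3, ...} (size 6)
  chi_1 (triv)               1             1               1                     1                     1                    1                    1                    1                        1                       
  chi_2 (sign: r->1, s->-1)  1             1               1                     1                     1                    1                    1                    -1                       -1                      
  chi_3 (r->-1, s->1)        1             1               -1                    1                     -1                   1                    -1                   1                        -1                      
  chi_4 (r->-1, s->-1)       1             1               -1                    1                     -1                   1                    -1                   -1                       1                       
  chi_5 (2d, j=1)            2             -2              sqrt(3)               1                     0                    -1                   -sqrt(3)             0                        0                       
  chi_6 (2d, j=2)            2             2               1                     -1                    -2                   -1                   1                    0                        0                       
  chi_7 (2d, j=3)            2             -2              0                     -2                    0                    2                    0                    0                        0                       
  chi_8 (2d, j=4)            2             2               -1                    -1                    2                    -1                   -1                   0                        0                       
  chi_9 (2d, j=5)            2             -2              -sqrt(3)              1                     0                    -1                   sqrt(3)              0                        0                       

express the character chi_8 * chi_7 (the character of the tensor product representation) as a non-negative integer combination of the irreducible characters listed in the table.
chi_8 tensor chi_7 = chi_5 + chi_9 (all other irreducibles have multiplicity 0).

Why: The character of a tensor product is the pointwise product (chi_8 * chi_7)(C) = chi_8(C) * chi_7(C):
  {e}: (2)*(2), {r^6}: (2)*(-2), {r^1, r^11}: (-1)*(0), {r^2, r^10}: (-1)*(-2), {r^3, r^9}: (2)*(0), {r^4, r^8}: (-1)*(2), {r^5, r^7}: (-1)*(0), {s, sr^2, ...}: (0)*(0), {sr, sr^3, ...}: (0)*(0)
so (chi_8 * chi_7) takes values
  {e} -> 4, {r^6} -> -4, {r^1, r^11} -> 0, {r^2, r^10} -> 2, {r^3, r^9} -> 0, {r^4, r^8} -> -2, {r^5, r^7} -> 0, {s, sr^2, ...} -> 0, {sr, sr^3, ...} -> 0.
Now take the inner product of this character with each irreducible chi from the table, <chi_8*chi_7, chi> = (1/24) sum_C |C| (chi_8*chi_7)(C) conj(chi(C)):
  <chi_8*chi_7, chi_1> = (1/24)[1*(4)*conj(1) + 1*(-4)*conj(1) + 2*(0)*conj(1) + 2*(2)*conj(1) + 2*(0)*conj(1) + 2*(-2)*conj(1) + 2*(0)*conj(1) + 6*(0)*conj(1) + 6*(0)*conj(1)]
      = (1/24)[(4) + (-4) + (0) + (4) + (0) + (-4) + (0) + (0) + (0)] = 0/24 = 0
  <chi_8*chi_7, chi_2> = (1/24)[1*(4)*conj(1) + 1*(-4)*conj(1) + 2*(0)*conj(1) + 2*(2)*conj(1) + 2*(0)*conj(1) + 2*(-2)*conj(1) + 2*(0)*conj(1) + 6*(0)*conj(-1) + 6*(0)*conj(-1)]
      = (1/24)[(4) + (-4) + (0) + (4) + (0) + (-4) + (0) + (0) + (0)] = 0/24 = 0
  <chi_8*chi_7, chi_3> = (1/24)[1*(4)*conj(1) + 1*(-4)*conj(1) + 2*(0)*conj(-1) + 2*(2)*conj(1) + 2*(0)*conj(-1) + 2*(-2)*conj(1) + 2*(0)*conj(-1) + 6*(0)*conj(1) + 6*(0)*conj(-1)]
      = (1/24)[(4) + (-4) + (0) + (4) + (0) + (-4) + (0) + (0) + (0)] = 0/24 = 0
  <chi_8*chi_7, chi_4> = (1/24)[1*(4)*conj(1) + 1*(-4)*conj(1) + 2*(0)*conj(-1) + 2*(2)*conj(1) + 2*(0)*conj(-1) + 2*(-2)*conj(1) + 2*(0)*conj(-1) + 6*(0)*conj(-1) + 6*(0)*conj(1)]
      = (1/24)[(4) + (-4) + (0) + (4) + (0) + (-4) + (0) + (0) + (0)] = 0/24 = 0
  <chi_8*chi_7, chi_5> = (1/24)[1*(4)*conj(2) + 1*(-4)*conj(-2) + 2*(0)*conj(sqrt(3)) + 2*(2)*conj(1) + 2*(0)*conj(0) + 2*(-2)*conj(-1) + 2*(0)*conj(-sqrt(3)) + 6*(0)*conj(0) + 6*(0)*conj(0)]
      = (1/24)[(8) + (8) + (0) + (4) + (0) + (4) + (0) + (0) + (0)] = 24/24 = 1
  <chi_8*chi_7, chi_6> = (1/24)[1*(4)*conj(2) + 1*(-4)*conj(2) + 2*(0)*conj(1) + 2*(2)*conj(-1) + 2*(0)*conj(-2) + 2*(-2)*conj(-1) + 2*(0)*conj(1) + 6*(0)*conj(0) + 6*(0)*conj(0)]
      = (1/24)[(8) + (-8) + (0) + (-4) + (0) + (4) + (0) + (0) + (0)] = 0/24 = 0
  <chi_8*chi_7, chi_7> = (1/24)[1*(4)*conj(2) + 1*(-4)*conj(-2) + 2*(0)*conj(0) + 2*(2)*conj(-2) + 2*(0)*conj(0) + 2*(-2)*conj(2) + 2*(0)*conj(0) + 6*(0)*conj(0) + 6*(0)*conj(0)]
      = (1/24)[(8) + (8) + (0) + (-8) + (0) + (-8) + (0) + (0) + (0)] = 0/24 = 0
  <chi_8*chi_7, chi_8> = (1/24)[1*(4)*conj(2) + 1*(-4)*conj(2) + 2*(0)*conj(-1) + 2*(2)*conj(-1) + 2*(0)*conj(2) + 2*(-2)*conj(-1) + 2*(0)*conj(-1) + 6*(0)*conj(0) + 6*(0)*conj(0)]
      = (1/24)[(8) + (-8) + (0) + (-4) + (0) + (4) + (0) + (0) + (0)] = 0/24 = 0
  <chi_8*chi_7, chi_9> = (1/24)[1*(4)*conj(2) + 1*(-4)*conj(-2) + 2*(0)*conj(-sqrt(3)) + 2*(2)*conj(1) + 2*(0)*conj(0) + 2*(-2)*conj(-1) + 2*(0)*conj(sqrt(3)) + 6*(0)*conj(0) + 6*(0)*conj(0)]
      = (1/24)[(8) + (8) + (0) + (4) + (0) + (4) + (0) + (0) + (0)] = 24/24 = 1
Hence the multiplicities are chi_5: 1, chi_9: 1. Dimension check: dim(chi_8)*dim(chi_7) = 2*2 = 4 and sum (mult * dim) = 1*2 + 1*2 = 4.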